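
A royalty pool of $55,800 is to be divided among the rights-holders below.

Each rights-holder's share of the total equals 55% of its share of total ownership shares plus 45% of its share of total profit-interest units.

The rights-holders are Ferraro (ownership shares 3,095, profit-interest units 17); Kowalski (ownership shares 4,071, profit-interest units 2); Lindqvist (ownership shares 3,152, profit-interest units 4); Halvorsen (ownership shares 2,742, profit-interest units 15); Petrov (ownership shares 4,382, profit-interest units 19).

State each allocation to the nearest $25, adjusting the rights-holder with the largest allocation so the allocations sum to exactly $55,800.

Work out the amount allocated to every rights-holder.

Ferraro: $12,925 | Kowalski: $8,050 | Lindqvist: $7,300 | Halvorsen: $11,425 | Petrov: $16,100

Ownership shares total 17,442; profit-interest units total 57.
Blended shares (55% ownership shares + 45% profit-interest units): Ferraro 0.2318; Kowalski 0.1442; Lindqvist 0.1310; Halvorsen 0.2049; Petrov 0.2882.
Raw shares: Ferraro 12,934.74; Kowalski 8,044.16; Lindqvist 7,308.19; Halvorsen 11,432.57; Petrov 16,080.33.
Rounded to nearest $25: Ferraro $12,925; Kowalski $8,050; Lindqvist $7,300; Halvorsen $11,425; Petrov $16,075. Sum = $55,775.
Difference $55,800 − $55,775 = +$25 applied to largest allocation (Petrov): Petrov becomes $16,100.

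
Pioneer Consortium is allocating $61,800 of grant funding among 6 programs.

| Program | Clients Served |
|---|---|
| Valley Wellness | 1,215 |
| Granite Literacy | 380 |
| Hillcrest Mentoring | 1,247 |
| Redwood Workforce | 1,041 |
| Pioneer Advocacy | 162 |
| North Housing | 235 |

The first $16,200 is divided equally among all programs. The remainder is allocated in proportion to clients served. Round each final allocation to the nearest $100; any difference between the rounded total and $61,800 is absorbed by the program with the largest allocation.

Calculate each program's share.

Valley Wellness: $15,600 · Granite Literacy: $6,700 · Hillcrest Mentoring: $16,100 · Redwood Workforce: $13,800 · Pioneer Advocacy: $4,400 · North Housing: $5,200

First tranche $16,200 split equally: $2,700 each.
Remainder $45,600 by clients served (total 4,280): Valley Wellness 12,944.86 → $12,900; Granite Literacy 4,048.60 → $4,000; Hillcrest Mentoring 13,285.79 → $13,300; Redwood Workforce 11,091.03 → $11,100; Pioneer Advocacy 1,725.98 → $1,700; North Housing 2,503.74 → $2,500.
Rounding difference +$100 on remainder applied to Hillcrest Mentoring.
Totals: Valley Wellness $2,700 + $12,900 = $15,600; Granite Literacy $2,700 + $4,000 = $6,700; Hillcrest Mentoring $2,700 + $13,400 = $16,100; Redwood Workforce $2,700 + $11,100 = $13,800; Pioneer Advocacy $2,700 + $1,700 = $4,400; North Housing $2,700 + $2,500 = $5,200.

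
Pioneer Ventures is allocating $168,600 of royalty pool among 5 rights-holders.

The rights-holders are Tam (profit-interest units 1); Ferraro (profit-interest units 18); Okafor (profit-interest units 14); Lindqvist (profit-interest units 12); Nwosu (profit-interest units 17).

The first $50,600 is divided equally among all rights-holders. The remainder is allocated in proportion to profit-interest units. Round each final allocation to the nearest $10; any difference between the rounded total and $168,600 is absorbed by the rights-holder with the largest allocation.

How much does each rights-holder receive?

$50,600 shared equally gives $10,120 per rights-holder.
Remainder $118,000 by profit-interest units (total 62): Tam 1,903.23 → $1,900; Ferraro 34,258.06 → $34,260; Okafor 26,645.16 → $26,650; Lindqvist 22,838.71 → $22,840; Nwosu 32,354.84 → $32,350.
Totals: Tam $10,120 + $1,900 = $12,020; Ferraro $10,120 + $34,260 = $44,380; Okafor $10,120 + $26,650 = $36,770; Lindqvist $10,120 + $22,840 = $32,960; Nwosu $10,120 + $32,350 = $42,470.

Tam: $12,020 · Ferraro: $44,380 · Okafor: $36,770 · Lindqvist: $32,960 · Nwosu: $42,470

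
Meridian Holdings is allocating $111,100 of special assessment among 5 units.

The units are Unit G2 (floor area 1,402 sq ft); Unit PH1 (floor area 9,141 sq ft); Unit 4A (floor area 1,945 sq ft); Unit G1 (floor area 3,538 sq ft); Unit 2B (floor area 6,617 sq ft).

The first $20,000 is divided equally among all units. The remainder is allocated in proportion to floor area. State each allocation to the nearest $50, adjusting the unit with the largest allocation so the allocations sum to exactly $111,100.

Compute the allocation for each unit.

Equal tier: $20,000 ÷ 5 = $4,000 apiece.
Remainder $91,100 by floor area (total 22,643): Unit G2 5,640.69 → $5,650; Unit PH1 36,777.15 → $36,800; Unit 4A 7,825.35 → $7,850; Unit G1 14,234.50 → $14,250; Unit 2B 26,622.30 → $26,600.
Rounding difference −$50 on remainder applied to Unit PH1.
Totals: Unit G2 $4,000 + $5,650 = $9,650; Unit PH1 $4,000 + $36,750 = $40,750; Unit 4A $4,000 + $7,850 = $11,850; Unit G1 $4,000 + $14,250 = $18,250; Unit 2B $4,000 + $26,600 = $30,600.

Unit G2: $9,650 | Unit PH1: $40,750 | Unit 4A: $11,850 | Unit G1: $18,250 | Unit 2B: $30,600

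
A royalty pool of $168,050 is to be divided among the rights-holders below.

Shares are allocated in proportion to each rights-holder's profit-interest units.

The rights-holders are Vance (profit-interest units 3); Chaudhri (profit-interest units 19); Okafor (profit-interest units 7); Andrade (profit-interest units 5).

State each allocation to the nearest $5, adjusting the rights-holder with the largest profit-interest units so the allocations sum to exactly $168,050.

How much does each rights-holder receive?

Total profit-interest units = 3 + 19 + 7 + 5 = 34.
Proportional shares: Vance 14,827.94; Chaudhri 93,910.29; Okafor 34,598.53; Andrade 24,713.24.
At nearest $5: Vance $14,830; Chaudhri $93,910; Okafor $34,600; Andrade $24,715. Sum = $168,055.
Difference $168,050 − $168,055 = −$5 applied to largest profit-interest units (Chaudhri): Chaudhri becomes $93,905.

Vance: $14,830 | Chaudhri: $93,905 | Okafor: $34,600 | Andrade: $24,715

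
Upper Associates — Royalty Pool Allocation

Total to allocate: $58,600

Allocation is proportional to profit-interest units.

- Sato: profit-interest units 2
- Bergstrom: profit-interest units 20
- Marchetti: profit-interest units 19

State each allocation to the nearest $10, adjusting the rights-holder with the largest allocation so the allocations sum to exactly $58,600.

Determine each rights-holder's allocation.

Sato: $2,860; Bergstrom: $28,580; Marchetti: $27,160

Profit-interest units total: 41.
Pro-rata amounts: Sato 2/41 × $58,600 = 2,858.54; Bergstrom 20/41 × $58,600 = 28,585.37; Marchetti 19/41 × $58,600 = 27,156.10.
After rounding ($10): Sato $2,860; Bergstrom $28,590; Marchetti $27,160. Sum = $58,610.
Difference $58,600 − $58,610 = −$10 applied to largest allocation (Bergstrom): Bergstrom becomes $28,580.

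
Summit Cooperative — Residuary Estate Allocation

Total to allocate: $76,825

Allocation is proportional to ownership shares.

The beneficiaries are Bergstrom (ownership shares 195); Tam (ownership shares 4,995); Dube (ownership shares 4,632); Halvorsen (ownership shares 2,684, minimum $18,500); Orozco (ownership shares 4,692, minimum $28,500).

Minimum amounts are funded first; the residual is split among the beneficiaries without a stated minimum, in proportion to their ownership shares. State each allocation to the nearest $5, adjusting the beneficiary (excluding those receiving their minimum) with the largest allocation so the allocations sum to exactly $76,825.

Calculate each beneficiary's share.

Bergstrom: $590 · Tam: $15,170 · Dube: $14,065 · Halvorsen: $18,500 · Orozco: $28,500

Minimums first: Halvorsen $18,500; Orozco $28,500. Residual $29,825.
Residual split over remaining ownership shares 9,822: Bergstrom 592.13 → $590; Tam 15,167.57 → $15,170; Dube 14,065.30 → $14,065.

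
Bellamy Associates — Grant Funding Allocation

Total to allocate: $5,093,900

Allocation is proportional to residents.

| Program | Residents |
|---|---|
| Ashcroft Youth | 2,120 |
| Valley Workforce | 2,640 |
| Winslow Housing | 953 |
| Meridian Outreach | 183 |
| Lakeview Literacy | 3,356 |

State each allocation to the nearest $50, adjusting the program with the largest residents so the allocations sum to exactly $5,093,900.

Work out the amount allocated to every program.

Sum of residents: 9,252.
Pro-rata amounts: Ashcroft Youth 2,120/9,252 × $5,093,900 = 1,167,214.44; Valley Workforce 2,640/9,252 × $5,093,900 = 1,453,512.32; Winslow Housing 953/9,252 × $5,093,900 = 524,695.93; Meridian Outreach 183/9,252 × $5,093,900 = 100,754.83; Lakeview Literacy 3,356/9,252 × $5,093,900 = 1,847,722.48.
After rounding ($50): Ashcroft Youth $1,167,200; Valley Workforce $1,453,500; Winslow Housing $524,700; Meridian Outreach $100,750; Lakeview Literacy $1,847,700. Sum = $5,093,850.
Difference $5,093,900 − $5,093,850 = +$50 applied to largest residents (Lakeview Literacy): Lakeview Literacy becomes $1,847,750.

Ashcroft Youth: $1,167,200; Valley Workforce: $1,453,500; Winslow Housing: $524,700; Meridian Outreach: $100,750; Lakeview Literacy: $1,847,750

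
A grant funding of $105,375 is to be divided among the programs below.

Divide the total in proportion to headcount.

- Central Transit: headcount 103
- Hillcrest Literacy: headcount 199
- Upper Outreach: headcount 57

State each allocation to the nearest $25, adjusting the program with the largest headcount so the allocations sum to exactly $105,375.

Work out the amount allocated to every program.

Central Transit: $30,225; Hillcrest Literacy: $58,425; Upper Outreach: $16,725

Combined headcount = 359.
Proportional shares: Central Transit 103/359 × $105,375 = 30,232.94; Hillcrest Literacy 199/359 × $105,375 = 58,411.21; Upper Outreach 57/359 × $105,375 = 16,730.85.
At nearest $25: Central Transit $30,225; Hillcrest Literacy $58,400; Upper Outreach $16,725. Sum = $105,350.
Difference $105,375 − $105,350 = +$25 applied to largest headcount (Hillcrest Literacy): Hillcrest Literacy becomes $58,425.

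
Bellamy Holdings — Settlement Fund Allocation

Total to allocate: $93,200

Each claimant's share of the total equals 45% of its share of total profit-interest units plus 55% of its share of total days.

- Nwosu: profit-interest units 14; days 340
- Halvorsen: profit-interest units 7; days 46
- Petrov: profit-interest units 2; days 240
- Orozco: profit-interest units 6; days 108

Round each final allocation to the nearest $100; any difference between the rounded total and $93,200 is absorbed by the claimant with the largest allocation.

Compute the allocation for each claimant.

Nwosu: $44,000 | Halvorsen: $13,300 | Petrov: $19,700 | Orozco: $16,200

Profit-interest units total 29; days total 734.
Combined weights (45% profit-interest units + 55% days): Nwosu 0.4720; Halvorsen 0.1431; Petrov 0.2109; Orozco 0.1740.
Proportional shares: Nwosu 43,991.31; Halvorsen 13,335.93; Petrov 19,653.18; Orozco 16,219.58.
At nearest $100: Nwosu $44,000; Halvorsen $13,300; Petrov $19,700; Orozco $16,200. Sum = $93,200.
No rounding difference to absorb.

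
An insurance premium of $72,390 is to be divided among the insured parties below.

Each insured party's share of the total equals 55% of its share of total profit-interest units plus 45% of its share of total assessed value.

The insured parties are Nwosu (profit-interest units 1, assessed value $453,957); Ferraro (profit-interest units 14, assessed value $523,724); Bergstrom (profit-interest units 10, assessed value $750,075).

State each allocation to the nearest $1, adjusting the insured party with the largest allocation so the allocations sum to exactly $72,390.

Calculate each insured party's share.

Profit-interest units total 25; assessed value total 1,727,756.
Blended shares (55% profit-interest units + 45% assessed value): Nwosu 0.1402; Ferraro 0.4444; Bergstrom 0.4154.
Raw shares: Nwosu 10,151.59; Ferraro 32,170.53; Bergstrom 30,067.88.
After rounding ($1): Nwosu $10,152; Ferraro $32,171; Bergstrom $30,068. Sum = $72,391.
Difference $72,390 − $72,391 = −$1 applied to largest allocation (Ferraro): Ferraro becomes $32,170.

Nwosu: $10,152; Ferraro: $32,170; Bergstrom: $30,068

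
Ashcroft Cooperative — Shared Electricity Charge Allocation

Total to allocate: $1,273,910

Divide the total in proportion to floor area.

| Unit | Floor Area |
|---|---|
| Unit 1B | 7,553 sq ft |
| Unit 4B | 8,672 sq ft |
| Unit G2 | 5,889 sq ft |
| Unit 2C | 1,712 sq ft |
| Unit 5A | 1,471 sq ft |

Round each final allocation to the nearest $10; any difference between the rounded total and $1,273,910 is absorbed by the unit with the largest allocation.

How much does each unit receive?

Unit 1B: $380,360 · Unit 4B: $436,700 · Unit G2: $296,560 · Unit 2C: $86,210 · Unit 5A: $74,080

Combined floor area = 25,297.
Unrounded shares: Unit 1B 7,553/25,297 × $1,273,910 = 380,355.07; Unit 4B 8,672/25,297 × $1,273,910 = 436,705.84; Unit G2 5,889/25,297 × $1,273,910 = 296,559.12; Unit 2C 1,712/25,297 × $1,273,910 = 86,213.14; Unit 5A 1,471/25,297 × $1,273,910 = 74,076.83.
At nearest $10: Unit 1B $380,360; Unit 4B $436,710; Unit G2 $296,560; Unit 2C $86,210; Unit 5A $74,080. Sum = $1,273,920.
Difference $1,273,910 − $1,273,920 = −$10 applied to largest allocation (Unit 4B): Unit 4B becomes $436,700.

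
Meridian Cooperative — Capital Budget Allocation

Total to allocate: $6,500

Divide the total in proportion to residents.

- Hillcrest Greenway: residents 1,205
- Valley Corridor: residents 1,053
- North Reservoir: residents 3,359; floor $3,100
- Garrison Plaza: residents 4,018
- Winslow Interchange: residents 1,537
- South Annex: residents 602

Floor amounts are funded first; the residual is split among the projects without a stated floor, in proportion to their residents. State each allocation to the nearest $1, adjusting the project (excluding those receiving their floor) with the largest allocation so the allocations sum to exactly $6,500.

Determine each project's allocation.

Hillcrest Greenway: $487; Valley Corridor: $425; North Reservoir: $3,100; Garrison Plaza: $1,624; Winslow Interchange: $621; South Annex: $243

Minimums first: North Reservoir $3,100. Remaining pool $3,400.
Remaining pool split over remaining residents 8,415: Hillcrest Greenway 486.87 → $487; Valley Corridor 425.45 → $425; Garrison Plaza 1,623.43 → $1,623; Winslow Interchange 621.01 → $621; South Annex 243.23 → $243.
Rounding difference +$1 applied to Garrison Plaza → $1,624.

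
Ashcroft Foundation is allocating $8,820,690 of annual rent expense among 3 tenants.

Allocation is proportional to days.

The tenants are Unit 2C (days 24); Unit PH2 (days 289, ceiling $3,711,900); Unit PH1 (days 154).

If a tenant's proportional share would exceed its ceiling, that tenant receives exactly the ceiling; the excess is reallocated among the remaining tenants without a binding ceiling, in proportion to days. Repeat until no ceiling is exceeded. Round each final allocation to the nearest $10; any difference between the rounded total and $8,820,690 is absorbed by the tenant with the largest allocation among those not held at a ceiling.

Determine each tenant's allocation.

Unit 2C: $688,830 | Unit PH2: $3,711,900 | Unit PH1: $4,419,960

Total days = 467.
Pro-rata shares before constraints: Unit 2C 453,311.69; Unit PH2 5,458,628.29; Unit PH1 2,908,750.02.
Held at cap: Unit PH2 ($3,711,900); balance $5,108,790 reallocated over remaining days 178.
Redistributed shares: Unit 2C 688,825.62 → $688,830; Unit PH1 4,419,964.38 → $4,419,960.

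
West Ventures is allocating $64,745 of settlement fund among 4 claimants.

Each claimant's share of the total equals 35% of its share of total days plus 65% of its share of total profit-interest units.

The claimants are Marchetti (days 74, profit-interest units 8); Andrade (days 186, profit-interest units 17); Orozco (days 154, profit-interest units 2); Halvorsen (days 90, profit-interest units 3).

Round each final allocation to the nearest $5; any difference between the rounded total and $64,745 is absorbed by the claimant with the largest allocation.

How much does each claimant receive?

Marchetti: $14,550 | Andrade: $32,210 | Orozco: $9,730 | Halvorsen: $8,255

Days total 504; profit-interest units total 30.
Composite weights (35% days + 65% profit-interest units): Marchetti 0.2247; Andrade 0.4975; Orozco 0.1503; Halvorsen 0.1275.
Pro-rata amounts: Marchetti 14,549.64; Andrade 32,210.64; Orozco 9,729.73; Halvorsen 8,254.99.
After rounding ($5): Marchetti $14,550; Andrade $32,210; Orozco $9,730; Halvorsen $8,255. Sum = $64,745.
Sum already equals the total — no adjustment.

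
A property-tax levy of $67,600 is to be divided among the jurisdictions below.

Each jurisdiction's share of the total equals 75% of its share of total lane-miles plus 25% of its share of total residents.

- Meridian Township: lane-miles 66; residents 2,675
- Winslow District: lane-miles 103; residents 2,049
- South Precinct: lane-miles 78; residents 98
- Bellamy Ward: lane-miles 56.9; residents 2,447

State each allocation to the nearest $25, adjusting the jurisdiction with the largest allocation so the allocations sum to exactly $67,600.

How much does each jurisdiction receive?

Meridian Township: $17,225 | Winslow District: $21,950 | South Precinct: $13,250 | Bellamy Ward: $15,175

Lane-miles total 303.9; residents total 7,269.
Composite weights (75% lane-miles + 25% residents): Meridian Township 0.2549; Winslow District 0.3247; South Precinct 0.1959; Bellamy Ward 0.2246.
Proportional shares: Meridian Township 17,230.08; Winslow District 21,947.42; South Precinct 13,240.68; Bellamy Ward 15,181.83.
After rounding ($25): Meridian Township $17,225; Winslow District $21,950; South Precinct $13,250; Bellamy Ward $15,175. Sum = $67,600.
Sum already equals the total — no adjustment.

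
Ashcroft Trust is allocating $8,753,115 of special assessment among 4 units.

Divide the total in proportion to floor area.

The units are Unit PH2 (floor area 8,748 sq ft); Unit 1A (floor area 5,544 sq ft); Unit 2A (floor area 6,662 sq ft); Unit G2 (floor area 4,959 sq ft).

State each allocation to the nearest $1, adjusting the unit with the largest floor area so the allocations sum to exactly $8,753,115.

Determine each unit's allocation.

Unit PH2: $2,954,975 · Unit 1A: $1,872,700 · Unit 2A: $2,250,347 · Unit G2: $1,675,093

Floor area total: 25,913.
Pro-rata amounts: Unit PH2 8,748/25,913 × $8,753,115 = 2,954,974.34; Unit 1A 5,544/25,913 × $8,753,115 = 1,872,699.79; Unit 2A 6,662/25,913 × $8,753,115 = 2,250,347.40; Unit G2 4,959/25,913 × $8,753,115 = 1,675,093.48.
Rounded to nearest $1: Unit PH2 $2,954,974; Unit 1A $1,872,700; Unit 2A $2,250,347; Unit G2 $1,675,093. Sum = $8,753,114.
Difference $8,753,115 − $8,753,114 = +$1 applied to largest floor area (Unit PH2): Unit PH2 becomes $2,954,975.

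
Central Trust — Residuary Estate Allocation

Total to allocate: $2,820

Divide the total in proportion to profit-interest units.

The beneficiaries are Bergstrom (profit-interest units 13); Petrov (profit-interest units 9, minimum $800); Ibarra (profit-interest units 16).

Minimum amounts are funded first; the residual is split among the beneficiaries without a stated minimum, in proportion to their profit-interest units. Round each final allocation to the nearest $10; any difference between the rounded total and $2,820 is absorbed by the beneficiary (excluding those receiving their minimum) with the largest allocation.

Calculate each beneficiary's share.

Bergstrom: $910 · Petrov: $800 · Ibarra: $1,110

Guaranteed amounts: Petrov $800. Balance $2,020.
Balance split over remaining profit-interest units 29: Bergstrom 905.52 → $910; Ibarra 1,114.48 → $1,110.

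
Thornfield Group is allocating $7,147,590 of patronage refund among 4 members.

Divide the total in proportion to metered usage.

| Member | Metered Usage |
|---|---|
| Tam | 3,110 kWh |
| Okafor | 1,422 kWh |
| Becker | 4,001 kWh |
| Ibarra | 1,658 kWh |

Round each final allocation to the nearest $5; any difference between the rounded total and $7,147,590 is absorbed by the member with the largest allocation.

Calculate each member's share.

Total metered usage = 10,191.
Raw shares: Tam 3,110/10,191 × $7,147,590 = 2,181,238.83; Okafor 1,422/10,191 × $7,147,590 = 997,338.14; Becker 4,001/10,191 × $7,147,590 = 2,806,153.23; Ibarra 1,658/10,191 × $7,147,590 = 1,162,859.80.
At nearest $5: Tam $2,181,240; Okafor $997,340; Becker $2,806,155; Ibarra $1,162,860. Sum = $7,147,595.
Difference $7,147,590 − $7,147,595 = −$5 applied to largest allocation (Becker): Becker becomes $2,806,150.

Tam: $2,181,240 | Okafor: $997,340 | Becker: $2,806,150 | Ibarra: $1,162,860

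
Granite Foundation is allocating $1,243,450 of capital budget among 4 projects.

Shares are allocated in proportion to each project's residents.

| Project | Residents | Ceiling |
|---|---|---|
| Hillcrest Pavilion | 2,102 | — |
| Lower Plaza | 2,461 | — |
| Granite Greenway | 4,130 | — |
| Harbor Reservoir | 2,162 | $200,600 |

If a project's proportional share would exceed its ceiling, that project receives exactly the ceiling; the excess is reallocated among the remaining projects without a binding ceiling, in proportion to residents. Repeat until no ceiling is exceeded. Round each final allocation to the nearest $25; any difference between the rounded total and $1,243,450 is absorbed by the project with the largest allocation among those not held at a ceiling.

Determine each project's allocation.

Total residents = 10,855.
Proportional shares (ignoring caps): Hillcrest Pavilion 240,785.99; Lower Plaza 281,909.76; Granite Greenway 473,095.21; Harbor Reservoir 247,659.04.
Capped: Harbor Reservoir ($200,600); residual $1,042,850 reallocated over remaining residents 8,693.
Shares after redistribution: Hillcrest Pavilion 252,165.04 → $252,175; Lower Plaza 295,232.24 → $295,225; Granite Greenway 495,452.72 → $495,450.

Hillcrest Pavilion: $252,175 · Lower Plaza: $295,225 · Granite Greenway: $495,450 · Harbor Reservoir: $200,600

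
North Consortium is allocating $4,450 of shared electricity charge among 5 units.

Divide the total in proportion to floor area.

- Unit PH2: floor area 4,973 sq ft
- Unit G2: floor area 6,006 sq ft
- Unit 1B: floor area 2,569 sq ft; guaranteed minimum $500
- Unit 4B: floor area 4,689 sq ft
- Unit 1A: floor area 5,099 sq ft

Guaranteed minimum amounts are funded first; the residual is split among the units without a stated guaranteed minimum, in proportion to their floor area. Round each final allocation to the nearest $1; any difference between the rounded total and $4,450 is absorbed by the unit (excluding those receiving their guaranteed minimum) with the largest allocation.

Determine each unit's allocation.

Unit PH2: $946 | Unit G2: $1,142 | Unit 1B: $500 | Unit 4B: $892 | Unit 1A: $970

Fund the minimums — Unit 1B $500. Balance $3,950.
Balance split over remaining floor area 20,767: Unit PH2 945.89 → $946; Unit G2 1,142.37 → $1,142; Unit 4B 891.87 → $892; Unit 1A 969.86 → $970.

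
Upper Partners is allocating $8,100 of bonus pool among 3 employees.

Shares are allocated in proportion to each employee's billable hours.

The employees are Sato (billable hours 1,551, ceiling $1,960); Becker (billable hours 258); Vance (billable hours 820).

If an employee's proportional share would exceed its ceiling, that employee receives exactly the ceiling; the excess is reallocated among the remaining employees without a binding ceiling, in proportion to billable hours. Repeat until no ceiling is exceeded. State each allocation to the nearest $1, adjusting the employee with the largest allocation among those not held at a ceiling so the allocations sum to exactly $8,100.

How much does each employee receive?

Sato: $1,960 · Becker: $1,469 · Vance: $4,671

Billable hours total: 2,629.
Unconstrained shares: Sato 4,778.66; Becker 794.90; Vance 2,526.44.
Cap binds for Sato ($1,960); balance $6,140 reallocated over remaining billable hours 1,078.
Shares after redistribution: Becker 1,469.499 → $1,469; Vance 4,670.501 → $4,671.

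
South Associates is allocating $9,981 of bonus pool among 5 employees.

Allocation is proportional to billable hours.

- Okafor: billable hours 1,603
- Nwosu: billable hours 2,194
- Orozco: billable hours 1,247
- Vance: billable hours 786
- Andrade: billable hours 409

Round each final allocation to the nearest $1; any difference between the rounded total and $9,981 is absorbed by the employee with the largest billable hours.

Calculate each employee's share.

Combined billable hours = 1,603 + 2,194 + 1,247 + 786 + 409 = 6,239.
Raw shares: Okafor 2,564.44; Nwosu 3,509.91; Orozco 1,994.92; Vance 1,257.42; Andrade 654.31.
At nearest $1: Okafor $2,564; Nwosu $3,510; Orozco $1,995; Vance $1,257; Andrade $654. Sum = $9,980.
Difference $9,981 − $9,980 = +$1 applied to largest billable hours (Nwosu): Nwosu becomes $3,511.

Okafor: $2,564 · Nwosu: $3,511 · Orozco: $1,995 · Vance: $1,257 · Andrade: $654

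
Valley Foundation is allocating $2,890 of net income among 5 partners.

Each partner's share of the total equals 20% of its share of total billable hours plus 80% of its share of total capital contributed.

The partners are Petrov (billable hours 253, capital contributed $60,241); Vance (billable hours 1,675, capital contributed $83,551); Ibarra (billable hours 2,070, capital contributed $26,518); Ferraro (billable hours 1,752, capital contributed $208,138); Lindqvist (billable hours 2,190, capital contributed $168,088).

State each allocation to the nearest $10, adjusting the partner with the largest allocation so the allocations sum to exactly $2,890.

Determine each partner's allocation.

Totals — billable hours 7,940, capital contributed 546,536.
Composite weights (20% billable hours + 80% capital contributed): Petrov 0.0946; Vance 0.1645; Ibarra 0.0910; Ferraro 0.3488; Lindqvist 0.3012.
Raw shares: Petrov 273.25; Vance 475.38; Ibarra 262.87; Ferraro 1,008.02; Lindqvist 870.48.
After rounding ($10): Petrov $270; Vance $480; Ibarra $260; Ferraro $1,010; Lindqvist $870. Sum = $2,890.
No rounding difference to absorb.

Petrov: $270 · Vance: $480 · Ibarra: $260 · Ferraro: $1,010 · Lindqvist: $870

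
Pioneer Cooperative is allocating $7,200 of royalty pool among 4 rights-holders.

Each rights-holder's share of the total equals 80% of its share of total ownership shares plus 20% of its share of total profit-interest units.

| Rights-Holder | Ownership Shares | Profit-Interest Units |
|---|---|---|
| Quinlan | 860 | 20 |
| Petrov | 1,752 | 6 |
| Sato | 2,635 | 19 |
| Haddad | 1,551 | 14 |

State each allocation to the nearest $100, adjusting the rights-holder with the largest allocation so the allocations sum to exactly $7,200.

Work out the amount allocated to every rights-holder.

Ownership shares total 6,798; profit-interest units total 59.
Blended shares (80% ownership shares + 20% profit-interest units): Quinlan 0.1690; Petrov 0.2265; Sato 0.3745; Haddad 0.2300.
Pro-rata amounts: Quinlan 1,216.82; Petrov 1,630.92; Sato 2,696.39; Haddad 1,655.87.
After rounding ($100): Quinlan $1,200; Petrov $1,600; Sato $2,700; Haddad $1,700. Sum = $7,200.
No rounding difference to absorb.

Quinlan: $1,200 | Petrov: $1,600 | Sato: $2,700 | Haddad: $1,700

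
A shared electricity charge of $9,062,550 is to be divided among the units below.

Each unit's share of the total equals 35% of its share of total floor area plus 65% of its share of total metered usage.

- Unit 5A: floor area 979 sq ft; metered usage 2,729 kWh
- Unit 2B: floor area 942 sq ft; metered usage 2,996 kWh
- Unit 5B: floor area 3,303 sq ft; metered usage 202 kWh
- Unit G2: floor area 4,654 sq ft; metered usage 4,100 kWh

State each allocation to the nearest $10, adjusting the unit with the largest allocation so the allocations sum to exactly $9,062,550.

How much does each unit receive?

Floor area total 9,878; metered usage total 10,027.
Combined weights (35% floor area + 65% metered usage): Unit 5A 0.2116; Unit 2B 0.2276; Unit 5B 0.1301; Unit G2 0.4307.
Proportional shares: Unit 5A 1,917,595.22; Unit 2B 2,062,571.31; Unit 5B 1,179,286.47; Unit G2 3,903,097.00.
At nearest $10: Unit 5A $1,917,600; Unit 2B $2,062,570; Unit 5B $1,179,290; Unit G2 $3,903,100. Sum = $9,062,560.
Difference $9,062,550 − $9,062,560 = −$10 applied to largest allocation (Unit G2): Unit G2 becomes $3,903,090.

Unit 5A: $1,917,600; Unit 2B: $2,062,570; Unit 5B: $1,179,290; Unit G2: $3,903,090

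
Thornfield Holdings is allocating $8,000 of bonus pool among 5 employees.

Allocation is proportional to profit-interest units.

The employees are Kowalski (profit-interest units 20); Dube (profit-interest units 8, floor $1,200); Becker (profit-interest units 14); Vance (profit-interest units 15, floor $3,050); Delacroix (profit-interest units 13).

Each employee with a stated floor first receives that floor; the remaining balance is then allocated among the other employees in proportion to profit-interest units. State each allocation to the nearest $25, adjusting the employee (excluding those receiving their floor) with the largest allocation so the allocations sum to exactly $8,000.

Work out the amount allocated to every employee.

Kowalski: $1,600 | Dube: $1,200 | Becker: $1,125 | Vance: $3,050 | Delacroix: $1,025

Guaranteed amounts: Dube $1,200; Vance $3,050. Balance $3,750.
Balance split over remaining profit-interest units 47: Kowalski 1,595.74 → $1,600; Becker 1,117.02 → $1,125; Delacroix 1,037.23 → $1,025.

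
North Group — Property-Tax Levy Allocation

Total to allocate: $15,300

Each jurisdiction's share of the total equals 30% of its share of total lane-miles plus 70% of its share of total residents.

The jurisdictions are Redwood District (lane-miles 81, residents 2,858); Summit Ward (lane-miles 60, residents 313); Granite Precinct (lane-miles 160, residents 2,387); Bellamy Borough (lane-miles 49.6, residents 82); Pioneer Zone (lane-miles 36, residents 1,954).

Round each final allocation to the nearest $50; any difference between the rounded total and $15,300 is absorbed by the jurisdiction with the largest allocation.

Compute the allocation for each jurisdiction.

Lane-miles total 386.6; residents total 7,594.
Blended shares (30% lane-miles + 70% residents): Redwood District 0.3263; Summit Ward 0.0754; Granite Precinct 0.3442; Bellamy Borough 0.0460; Pioneer Zone 0.2081.
Raw shares: Redwood District 4,992.40; Summit Ward 1,153.80; Granite Precinct 5,266.08; Bellamy Borough 704.53; Pioneer Zone 3,183.19.
After rounding ($50): Redwood District $5,000; Summit Ward $1,150; Granite Precinct $5,250; Bellamy Borough $700; Pioneer Zone $3,200. Sum = $15,300.
Rounded total matches; no reconciliation needed.

Redwood District: $5,000 | Summit Ward: $1,150 | Granite Precinct: $5,250 | Bellamy Borough: $700 | Pioneer Zone: $3,200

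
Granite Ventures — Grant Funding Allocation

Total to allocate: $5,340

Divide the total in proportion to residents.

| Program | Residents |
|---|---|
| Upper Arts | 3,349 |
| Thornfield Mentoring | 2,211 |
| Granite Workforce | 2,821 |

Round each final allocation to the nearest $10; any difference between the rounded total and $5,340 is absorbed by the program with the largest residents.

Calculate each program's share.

Residents total: 3,349 + 2,211 + 2,821 = 8,381.
Pro-rata amounts: Upper Arts 2,133.83; Thornfield Mentoring 1,408.75; Granite Workforce 1,797.42.
After rounding ($10): Upper Arts $2,130; Thornfield Mentoring $1,410; Granite Workforce $1,800. Sum = $5,340.
Rounded total matches; no reconciliation needed.

Upper Arts: $2,130 | Thornfield Mentoring: $1,410 | Granite Workforce: $1,800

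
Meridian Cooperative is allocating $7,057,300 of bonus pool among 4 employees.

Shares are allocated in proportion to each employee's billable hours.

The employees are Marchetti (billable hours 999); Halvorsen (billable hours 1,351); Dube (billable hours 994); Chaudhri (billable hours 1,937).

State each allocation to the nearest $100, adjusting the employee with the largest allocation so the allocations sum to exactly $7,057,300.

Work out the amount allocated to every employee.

Billable hours total: 5,281.
Unrounded shares: Marchetti 999/5,281 × $7,057,300 = 1,335,020.39; Halvorsen 1,351/5,281 × $7,057,300 = 1,805,417.97; Dube 994/5,281 × $7,057,300 = 1,328,338.61; Chaudhri 1,937/5,281 × $7,057,300 = 2,588,523.03.
At nearest $100: Marchetti $1,335,000; Halvorsen $1,805,400; Dube $1,328,300; Chaudhri $2,588,500. Sum = $7,057,200.
Difference $7,057,300 − $7,057,200 = +$100 applied to largest allocation (Chaudhri): Chaudhri becomes $2,588,600.

Marchetti: $1,335,000; Halvorsen: $1,805,400; Dube: $1,328,300; Chaudhri: $2,588,600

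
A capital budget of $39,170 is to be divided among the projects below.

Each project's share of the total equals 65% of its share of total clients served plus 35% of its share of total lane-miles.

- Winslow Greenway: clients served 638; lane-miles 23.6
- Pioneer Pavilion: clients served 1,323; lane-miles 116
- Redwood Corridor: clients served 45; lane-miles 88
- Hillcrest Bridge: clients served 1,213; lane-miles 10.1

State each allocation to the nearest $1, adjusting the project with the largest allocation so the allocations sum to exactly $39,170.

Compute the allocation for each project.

Clients served total 3,219; lane-miles total 237.7.
Composite weights (65% clients served + 35% lane-miles): Winslow Greenway 0.1636; Pioneer Pavilion 0.4380; Redwood Corridor 0.1387; Hillcrest Bridge 0.2598.
Unrounded shares: Winslow Greenway 6,407.37; Pioneer Pavilion 17,154.57; Redwood Corridor 5,431.38; Hillcrest Bridge 10,176.68.
At nearest $1: Winslow Greenway $6,407; Pioneer Pavilion $17,155; Redwood Corridor $5,431; Hillcrest Bridge $10,177. Sum = $39,170.
Rounded total matches; no reconciliation needed.

Winslow Greenway: $6,407 | Pioneer Pavilion: $17,155 | Redwood Corridor: $5,431 | Hillcrest Bridge: $10,177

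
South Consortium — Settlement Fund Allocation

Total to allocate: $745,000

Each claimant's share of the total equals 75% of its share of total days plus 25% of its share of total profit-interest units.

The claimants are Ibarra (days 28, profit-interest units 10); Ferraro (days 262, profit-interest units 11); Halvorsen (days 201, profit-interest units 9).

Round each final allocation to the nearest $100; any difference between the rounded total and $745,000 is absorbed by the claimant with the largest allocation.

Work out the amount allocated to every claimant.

Ibarra: $93,900 | Ferraro: $366,500 | Halvorsen: $284,600

Days total 491; profit-interest units total 30.
Blended shares (75% days + 25% profit-interest units): Ibarra 0.1261; Ferraro 0.4919; Halvorsen 0.3820.
Unrounded shares: Ibarra 93,946.88; Ferraro 366,443.40; Halvorsen 284,609.73.
At nearest $100: Ibarra $93,900; Ferraro $366,400; Halvorsen $284,600. Sum = $744,900.
Difference $745,000 − $744,900 = +$100 applied to largest allocation (Ferraro): Ferraro becomes $366,500.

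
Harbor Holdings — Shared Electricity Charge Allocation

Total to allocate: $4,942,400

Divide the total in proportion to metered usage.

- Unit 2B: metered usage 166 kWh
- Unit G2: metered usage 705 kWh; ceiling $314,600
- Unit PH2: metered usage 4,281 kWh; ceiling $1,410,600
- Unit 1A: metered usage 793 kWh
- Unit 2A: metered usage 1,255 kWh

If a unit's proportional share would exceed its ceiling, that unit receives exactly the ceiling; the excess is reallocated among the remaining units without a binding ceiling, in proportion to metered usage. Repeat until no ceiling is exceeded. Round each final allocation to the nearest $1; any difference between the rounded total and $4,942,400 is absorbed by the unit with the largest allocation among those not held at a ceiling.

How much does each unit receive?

Combined metered usage = 7,200.
Pro-rata shares before constraints: Unit 2B 113,949.78; Unit G2 483,943.33; Unit PH2 2,938,668.67; Unit 1A 544,350.44; Unit 2A 861,487.78.
Held at cap: Unit G2 ($314,600), Unit PH2 ($1,410,600); residual $3,217,200 reallocated over remaining metered usage 2,214.
Remaining shares: Unit 2B 241,217.34 → $241,217; Unit 1A 1,152,321.41 → $1,152,321; Unit 2A 1,823,661.25 → $1,823,661.
Rounding difference +$1 applied to Unit 2A → $1,823,662.

Unit 2B: $241,217; Unit G2: $314,600; Unit PH2: $1,410,600; Unit 1A: $1,152,321; Unit 2A: $1,823,662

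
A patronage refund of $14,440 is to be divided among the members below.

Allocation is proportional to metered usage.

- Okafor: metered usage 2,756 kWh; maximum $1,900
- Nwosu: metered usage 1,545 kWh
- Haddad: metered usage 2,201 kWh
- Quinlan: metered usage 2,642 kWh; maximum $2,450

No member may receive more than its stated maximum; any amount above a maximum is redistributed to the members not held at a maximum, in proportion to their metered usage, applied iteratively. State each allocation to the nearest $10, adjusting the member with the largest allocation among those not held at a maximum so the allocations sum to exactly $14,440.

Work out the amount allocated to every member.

Okafor: $1,900 | Nwosu: $4,160 | Haddad: $5,930 | Quinlan: $2,450

Sum of metered usage: 9,144.
Proportional shares (ignoring caps): Okafor 4,352.21; Nwosu 2,439.83; Haddad 3,475.77; Quinlan 4,172.19.
Cap binds for Okafor ($1,900), Quinlan ($2,450); residual $10,090 reallocated over remaining metered usage 3,746.
Redistributed shares: Nwosu 4,161.52 → $4,160; Haddad 5,928.48 → $5,930.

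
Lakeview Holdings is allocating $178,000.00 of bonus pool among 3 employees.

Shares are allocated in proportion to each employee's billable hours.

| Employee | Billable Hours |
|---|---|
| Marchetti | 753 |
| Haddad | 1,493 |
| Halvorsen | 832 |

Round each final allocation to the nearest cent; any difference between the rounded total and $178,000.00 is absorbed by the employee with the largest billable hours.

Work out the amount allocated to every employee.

Combined billable hours = 753 + 1,493 + 832 = 3,078.
Raw shares: Marchetti 43,545.8090; Haddad 86,339.8311; Halvorsen 48,114.3600.
At nearest cent: Marchetti $43,545.81; Haddad $86,339.83; Halvorsen $48,114.36. Sum = $178,000.00.
Sum already equals the total — no adjustment.

Marchetti: $43,545.81 | Haddad: $86,339.83 | Halvorsen: $48,114.36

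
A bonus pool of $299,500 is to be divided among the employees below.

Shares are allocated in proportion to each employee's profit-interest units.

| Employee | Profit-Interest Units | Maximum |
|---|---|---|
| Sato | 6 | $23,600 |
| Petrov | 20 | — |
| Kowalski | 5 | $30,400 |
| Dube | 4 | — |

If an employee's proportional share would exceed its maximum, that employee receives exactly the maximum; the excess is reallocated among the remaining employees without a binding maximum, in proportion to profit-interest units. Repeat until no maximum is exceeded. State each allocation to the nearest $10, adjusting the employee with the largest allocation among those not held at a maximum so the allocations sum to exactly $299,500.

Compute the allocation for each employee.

Sum of profit-interest units: 35.
Proportional shares (ignoring caps): Sato 51,342.86; Petrov 171,142.86; Kowalski 42,785.71; Dube 34,228.57.
Capped: Sato ($23,600), Kowalski ($30,400); balance $245,500 reallocated over remaining profit-interest units 24.
Redistributed shares: Petrov 204,583.33 → $204,580; Dube 40,916.67 → $40,920.

Sato: $23,600 · Petrov: $204,580 · Kowalski: $30,400 · Dube: $40,920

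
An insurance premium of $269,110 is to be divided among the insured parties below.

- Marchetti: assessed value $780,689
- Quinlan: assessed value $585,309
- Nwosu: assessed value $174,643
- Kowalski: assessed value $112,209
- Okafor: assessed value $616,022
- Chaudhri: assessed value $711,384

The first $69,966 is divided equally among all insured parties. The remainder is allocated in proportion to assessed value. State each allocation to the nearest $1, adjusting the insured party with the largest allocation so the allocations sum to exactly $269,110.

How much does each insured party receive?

Marchetti: $63,828 · Quinlan: $50,772 · Nwosu: $23,331 · Kowalski: $19,159 · Okafor: $52,824 · Chaudhri: $59,196

Equal tier: $69,966 ÷ 6 = $11,661 apiece.
Remainder $199,144 by assessed value (total 2,980,256): Marchetti 52,166.502 → $52,167; Quinlan 39,110.99 → $39,111; Nwosu 11,669.84 → $11,670; Kowalski 7,497.93 → $7,498; Okafor 41,163.27 → $41,163; Chaudhri 47,535.47 → $47,535.
Totals: Marchetti $11,661 + $52,167 = $63,828; Quinlan $11,661 + $39,111 = $50,772; Nwosu $11,661 + $11,670 = $23,331; Kowalski $11,661 + $7,498 = $19,159; Okafor $11,661 + $41,163 = $52,824; Chaudhri $11,661 + $47,535 = $59,196.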